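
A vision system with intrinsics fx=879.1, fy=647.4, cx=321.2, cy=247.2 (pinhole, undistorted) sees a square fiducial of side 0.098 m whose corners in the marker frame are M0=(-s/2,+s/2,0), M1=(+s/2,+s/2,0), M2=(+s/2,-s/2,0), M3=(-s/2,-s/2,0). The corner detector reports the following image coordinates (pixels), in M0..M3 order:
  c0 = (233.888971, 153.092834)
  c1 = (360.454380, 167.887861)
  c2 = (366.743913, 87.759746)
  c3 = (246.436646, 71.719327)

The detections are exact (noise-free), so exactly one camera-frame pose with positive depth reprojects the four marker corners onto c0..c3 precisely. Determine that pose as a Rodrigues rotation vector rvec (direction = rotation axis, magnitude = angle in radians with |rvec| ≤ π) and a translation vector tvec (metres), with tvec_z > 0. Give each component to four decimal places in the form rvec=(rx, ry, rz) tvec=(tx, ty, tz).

Intrinsics K: fx=879.1, fy=647.4, cx=321.2, cy=247.2
Marker side s = 0.098 m; corners in marker frame (Z=0):
  M0 = (-0.0490, +0.0490, 0)
  M1 = (+0.0490, +0.0490, 0)
  M2 = (+0.0490, -0.0490, 0)
  M3 = (-0.0490, -0.0490, 0)
Detected image corners:
  c0 = (233.888971, 153.092834) px
  c1 = (360.454380, 167.887861) px
  c2 = (366.743913, 87.759746) px
  c3 = (246.436646, 71.719327) px
Planar DLT: solve 8×8 A·h = b for H (H[2,2]=1):
  H  [+1334.99155 -246.07284 +302.75943]
  H  [+187.80438 +764.08291 +119.22492]
  H  [+0.25247 -0.49808 +1.00000]
B = K⁻¹H; ‖b₁‖=1.461407, ‖b₂‖=1.461407; λ = 2/(‖b₁‖+‖b₂‖) = 0.684272, sign → tz>0 ⇒ λ=+0.684272
r₁ = λ·B[:,0] = (+0.97601,+0.13254,+0.17276); r₂ = λ·B[:,1] = (-0.06701,+0.93774,-0.34082)
r₃ = r₁×r₂ = (-0.20717,+0.32107,+0.92412); SVD([r₁ r₂ r₃]) → R = UVᵀ:
  R  [+0.97601 -0.06701 -0.20717]
  R  [+0.13254 +0.93774 +0.32107]
  R  [+0.17276 -0.34082 +0.92412]
t = (-0.01435, -0.13526, +0.68427) m
tr R = 2.837863; θ = arccos((tr R − 1)/2) = 0.405433 rad = 23.230°
axis k = ((R−Rᵀ)₃₂, (R−Rᵀ)₁₃, (R−Rᵀ)₂₁) / (2 sinθ) = (-0.839067, -0.481638, +0.252964)
rvec = θ·k = (-0.340186, -0.195272, +0.102560)

rvec=(-0.3402, -0.1953, 0.1026) tvec=(-0.0144, -0.1353, 0.6843)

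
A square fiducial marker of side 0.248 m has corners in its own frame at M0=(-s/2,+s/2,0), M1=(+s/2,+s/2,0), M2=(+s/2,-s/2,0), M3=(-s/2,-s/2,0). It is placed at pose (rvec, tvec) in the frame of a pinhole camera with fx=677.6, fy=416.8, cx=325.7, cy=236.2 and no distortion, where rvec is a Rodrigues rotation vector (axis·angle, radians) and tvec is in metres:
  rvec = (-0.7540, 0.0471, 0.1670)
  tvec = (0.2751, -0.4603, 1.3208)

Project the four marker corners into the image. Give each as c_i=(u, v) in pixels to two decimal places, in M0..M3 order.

c0=(397.32, 106.75) c1=(534.12, 115.37) c2=(529.22, 76.76) c3=(408.72, 69.85)

Intrinsics K: fx=677.6, fy=416.8, cx=325.7, cy=236.2
Marker side s = 0.248 m; corners in marker frame (Z=0):
  M0 = (-0.1240, +0.1240, 0)
  M1 = (+0.1240, +0.1240, 0)
  M2 = (+0.1240, -0.1240, 0)
  M3 = (-0.1240, -0.1240, 0)
rvec = (-0.7540, 0.0471, 0.1670), |rvec| = θ = 0.77371 rad = 44.330°
Rodrigues: sinθ=0.69879, 1−cosθ=0.28468; R = I + sinθ·[k]× + (1−cosθ)·[k]×²:
    [+0.98568 -0.16772 -0.01734]
    [+0.13394 +0.71638 +0.68473]
    [-0.10242 -0.67725 +0.72859]
t = (0.2751, -0.4603, 1.3208) m
M0: Pc = R·M0+t = (+0.13208, -0.38808, +1.24952); u = 677.6·(+0.13208)/1.24952 + 325.7 = 397.3245, v = 416.8·(-0.38808)/1.24952 + 236.2 = 106.7498
M1: Pc = R·M1+t = (+0.37653, -0.35486, +1.22412); u = 677.6·(+0.37653)/1.22412 + 325.7 = 534.1231, v = 416.8·(-0.35486)/1.22412 + 236.2 = 115.3739
M2: Pc = R·M2+t = (+0.41812, -0.53252, +1.39208); u = 677.6·(+0.41812)/1.39208 + 325.7 = 529.2224, v = 416.8·(-0.53252)/1.39208 + 236.2 = 76.7584
M3: Pc = R·M3+t = (+0.17367, -0.56574, +1.41748); u = 677.6·(+0.17367)/1.41748 + 325.7 = 408.7209, v = 416.8·(-0.56574)/1.41748 + 236.2 = 69.8481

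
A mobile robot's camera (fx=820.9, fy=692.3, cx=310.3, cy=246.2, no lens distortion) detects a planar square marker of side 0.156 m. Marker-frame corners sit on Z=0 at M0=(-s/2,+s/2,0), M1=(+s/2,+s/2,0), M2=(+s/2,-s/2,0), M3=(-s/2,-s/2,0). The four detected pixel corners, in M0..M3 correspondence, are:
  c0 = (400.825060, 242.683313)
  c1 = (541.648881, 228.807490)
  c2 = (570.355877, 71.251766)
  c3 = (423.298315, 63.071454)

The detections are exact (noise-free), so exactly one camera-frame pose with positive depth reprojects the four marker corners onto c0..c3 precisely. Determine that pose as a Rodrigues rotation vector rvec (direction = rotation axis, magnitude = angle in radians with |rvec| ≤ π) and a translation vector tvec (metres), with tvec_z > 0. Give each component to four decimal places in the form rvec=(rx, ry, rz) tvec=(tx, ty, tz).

Intrinsics K: fx=820.9, fy=692.3, cx=310.3, cy=246.2
Marker side s = 0.156 m; corners in marker frame (Z=0):
  M0 = (-0.0780, +0.0780, 0)
  M1 = (+0.0780, +0.0780, 0)
  M2 = (+0.0780, -0.0780, 0)
  M3 = (-0.0780, -0.0780, 0)
Detected image corners:
  c0 = (400.825060, 242.683313) px
  c1 = (541.648881, 228.807490) px
  c2 = (570.355877, 71.251766) px
  c3 = (423.298315, 63.071454) px
Planar DLT: solve 8×8 A·h = b for H (H[2,2]=1):
  H  [+1331.47038 +41.80764 +488.35348]
  H  [+107.49904 +1140.82297 +154.17355]
  H  [+0.84590 +0.42800 +1.00000]
B = K⁻¹H; ‖b₁‖=1.559644, ‖b₂‖=1.559644; λ = 2/(‖b₁‖+‖b₂‖) = 0.641172, sign → tz>0 ⇒ λ=+0.641172
r₁ = λ·B[:,0] = (+0.83494,-0.09332,+0.54236); r₂ = λ·B[:,1] = (-0.07108,+0.95898,+0.27442)
r₃ = r₁×r₂ = (-0.54573,-0.26768,+0.79406); SVD([r₁ r₂ r₃]) → R = UVᵀ:
  R  [+0.83494 -0.07108 -0.54573]
  R  [-0.09332 +0.95898 -0.26768]
  R  [+0.54236 +0.27442 +0.79406]
t = (+0.13907, -0.08523, +0.64117) m
tr R = 2.587985; θ = arccos((tr R − 1)/2) = 0.653448 rad = 37.440°
axis k = ((R−Rᵀ)₃₂, (R−Rᵀ)₁₃, (R−Rᵀ)₂₁) / (2 sinθ) = (+0.445856, -0.894918, -0.018294)
rvec = θ·k = (+0.291344, -0.584782, -0.011954)

rvec=(0.2913, -0.5848, -0.0120) tvec=(0.1391, -0.0852, 0.6412)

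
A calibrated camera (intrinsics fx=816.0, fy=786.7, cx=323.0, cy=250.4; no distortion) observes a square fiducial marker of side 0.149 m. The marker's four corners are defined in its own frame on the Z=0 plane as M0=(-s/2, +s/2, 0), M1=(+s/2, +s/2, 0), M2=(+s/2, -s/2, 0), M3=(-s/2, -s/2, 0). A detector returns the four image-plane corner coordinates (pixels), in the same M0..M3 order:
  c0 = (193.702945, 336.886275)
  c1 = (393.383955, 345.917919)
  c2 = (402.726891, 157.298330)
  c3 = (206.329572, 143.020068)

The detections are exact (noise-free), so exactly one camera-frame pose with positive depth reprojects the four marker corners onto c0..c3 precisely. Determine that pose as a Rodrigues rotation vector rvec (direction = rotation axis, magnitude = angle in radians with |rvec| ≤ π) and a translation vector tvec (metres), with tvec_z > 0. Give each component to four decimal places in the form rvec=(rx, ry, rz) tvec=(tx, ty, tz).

rvec=(-0.0584, -0.1183, 0.0569) tvec=(-0.0169, -0.0041, 0.6108)

Intrinsics K: fx=816.0, fy=786.7, cx=323.0, cy=250.4
Marker side s = 0.149 m; corners in marker frame (Z=0):
  M0 = (-0.0745, +0.0745, 0)
  M1 = (+0.0745, +0.0745, 0)
  M2 = (+0.0745, -0.0745, 0)
  M3 = (-0.0745, -0.0745, 0)
Detected image corners:
  c0 = (193.702945, 336.886275) px
  c1 = (393.383955, 345.917919) px
  c2 = (402.726891, 157.298330) px
  c3 = (206.329572, 143.020068) px
Planar DLT: solve 8×8 A·h = b for H (H[2,2]=1):
  H  [+1385.93427 -103.68864 +300.48061]
  H  [+125.11591 +1258.50268 +245.14568]
  H  [+0.19026 -0.10073 +1.00000]
B = K⁻¹H; ‖b₁‖=1.637215, ‖b₂‖=1.637215; λ = 2/(‖b₁‖+‖b₂‖) = 0.610794, sign → tz>0 ⇒ λ=+0.610794
r₁ = λ·B[:,0] = (+0.99140,+0.06015,+0.11621); r₂ = λ·B[:,1] = (-0.05326,+0.99668,-0.06152)
r₃ = r₁×r₂ = (-0.11953,+0.05481,+0.99132); SVD([r₁ r₂ r₃]) → R = UVᵀ:
  R  [+0.99140 -0.05326 -0.11953]
  R  [+0.06015 +0.99668 +0.05481]
  R  [+0.11621 -0.06152 +0.99132]
t = (-0.01686, -0.00408, +0.61079) m
tr R = 2.979402; θ = arccos((tr R − 1)/2) = 0.143642 rad = 8.230°
axis k = ((R−Rᵀ)₃₂, (R−Rᵀ)₁₃, (R−Rᵀ)₂₁) / (2 sinθ) = (-0.406326, -0.823396, +0.396129)
rvec = θ·k = (-0.058366, -0.118275, +0.056901)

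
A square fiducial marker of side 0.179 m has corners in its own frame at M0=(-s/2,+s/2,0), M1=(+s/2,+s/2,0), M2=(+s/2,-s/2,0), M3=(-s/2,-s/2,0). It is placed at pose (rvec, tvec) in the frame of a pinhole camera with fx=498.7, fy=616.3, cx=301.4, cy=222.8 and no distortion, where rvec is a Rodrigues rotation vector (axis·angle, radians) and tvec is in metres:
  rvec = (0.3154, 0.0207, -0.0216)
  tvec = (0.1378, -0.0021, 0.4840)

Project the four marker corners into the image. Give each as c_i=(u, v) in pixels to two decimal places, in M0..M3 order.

Intrinsics K: fx=498.7, fy=616.3, cx=301.4, cy=222.8
Marker side s = 0.179 m; corners in marker frame (Z=0):
  M0 = (-0.0895, +0.0895, 0)
  M1 = (+0.0895, +0.0895, 0)
  M2 = (+0.0895, -0.0895, 0)
  M3 = (-0.0895, -0.0895, 0)
rvec = (0.3154, 0.0207, -0.0216), |rvec| = θ = 0.31682 rad = 18.152°
Rodrigues: sinθ=0.31154, 1−cosθ=0.04977; R = I + sinθ·[k]× + (1−cosθ)·[k]×²:
    [+0.99956 +0.02448 +0.01698]
    [-0.01800 +0.95044 -0.31037]
    [-0.02373 +0.30993 +0.95046]
t = (0.1378, -0.0021, 0.4840) m
M0: Pc = R·M0+t = (+0.05053, +0.08458, +0.51386); u = 498.7·(+0.05053)/0.51386 + 301.4 = 350.4394, v = 616.3·(+0.08458)/0.51386 + 222.8 = 324.2361
M1: Pc = R·M1+t = (+0.22945, +0.08135, +0.50961); u = 498.7·(+0.22945)/0.50961 + 301.4 = 525.9369, v = 616.3·(+0.08135)/0.50961 + 222.8 = 321.1845
M2: Pc = R·M2+t = (+0.22507, -0.08878, +0.45414); u = 498.7·(+0.22507)/0.45414 + 301.4 = 548.5547, v = 616.3·(-0.08878)/0.45414 + 222.8 = 102.3239
M3: Pc = R·M3+t = (+0.04615, -0.08555, +0.45839); u = 498.7·(+0.04615)/0.45839 + 301.4 = 351.6077, v = 616.3·(-0.08555)/0.45839 + 222.8 = 107.7732

c0=(350.44, 324.24) c1=(525.94, 321.18) c2=(548.55, 102.32) c3=(351.61, 107.77)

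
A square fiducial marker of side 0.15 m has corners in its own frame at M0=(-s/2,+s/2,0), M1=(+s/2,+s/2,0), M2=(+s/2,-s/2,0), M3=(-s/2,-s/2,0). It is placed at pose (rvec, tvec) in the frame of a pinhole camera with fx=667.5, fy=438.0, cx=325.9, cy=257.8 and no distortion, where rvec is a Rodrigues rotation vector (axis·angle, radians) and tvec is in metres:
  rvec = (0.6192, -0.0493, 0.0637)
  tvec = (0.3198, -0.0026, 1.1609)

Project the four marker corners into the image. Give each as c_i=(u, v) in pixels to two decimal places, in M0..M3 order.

Intrinsics K: fx=667.5, fy=438.0, cx=325.9, cy=257.8
Marker side s = 0.15 m; corners in marker frame (Z=0):
  M0 = (-0.0750, +0.0750, 0)
  M1 = (+0.0750, +0.0750, 0)
  M2 = (+0.0750, -0.0750, 0)
  M3 = (-0.0750, -0.0750, 0)
rvec = (0.6192, -0.0493, 0.0637), |rvec| = θ = 0.62442 rad = 35.776°
Rodrigues: sinθ=0.58462, 1−cosθ=0.18870; R = I + sinθ·[k]× + (1−cosθ)·[k]×²:
    [+0.99686 -0.07441 -0.02707]
    [+0.04487 +0.81248 -0.58126]
    [+0.06525 +0.57822 +0.81327]
t = (0.3198, -0.0026, 1.1609) m
M0: Pc = R·M0+t = (+0.23945, +0.05497, +1.19937); u = 667.5·(+0.23945)/1.19937 + 325.9 = 459.1662, v = 438.0·(+0.05497)/1.19937 + 257.8 = 277.8749
M1: Pc = R·M1+t = (+0.38898, +0.06170, +1.20916); u = 667.5·(+0.38898)/1.20916 + 325.9 = 540.6329, v = 438.0·(+0.06170)/1.20916 + 257.8 = 280.1503
M2: Pc = R·M2+t = (+0.40015, -0.06017, +1.12243); u = 667.5·(+0.40015)/1.12243 + 325.9 = 563.8639, v = 438.0·(-0.06017)/1.12243 + 257.8 = 234.3197
M3: Pc = R·M3+t = (+0.25062, -0.06690, +1.11264); u = 667.5·(+0.25062)/1.11264 + 325.9 = 476.2510, v = 438.0·(-0.06690)/1.11264 + 257.8 = 231.4639

c0=(459.17, 277.87) c1=(540.63, 280.15) c2=(563.86, 234.32) c3=(476.25, 231.46)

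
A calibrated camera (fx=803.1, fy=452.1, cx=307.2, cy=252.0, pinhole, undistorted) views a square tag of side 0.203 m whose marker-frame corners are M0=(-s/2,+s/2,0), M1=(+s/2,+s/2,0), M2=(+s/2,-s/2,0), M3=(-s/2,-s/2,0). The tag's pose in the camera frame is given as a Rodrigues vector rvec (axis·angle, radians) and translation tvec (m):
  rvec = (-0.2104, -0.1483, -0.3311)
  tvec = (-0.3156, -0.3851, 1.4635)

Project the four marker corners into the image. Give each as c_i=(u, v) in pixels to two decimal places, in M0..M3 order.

Intrinsics K: fx=803.1, fy=452.1, cx=307.2, cy=252.0
Marker side s = 0.203 m; corners in marker frame (Z=0):
  M0 = (-0.1015, +0.1015, 0)
  M1 = (+0.1015, +0.1015, 0)
  M2 = (+0.1015, -0.1015, 0)
  M3 = (-0.1015, -0.1015, 0)
rvec = (-0.2104, -0.1483, -0.3311), |rvec| = θ = 0.41939 rad = 24.029°
Rodrigues: sinθ=0.40720, 1−cosθ=0.08666; R = I + sinθ·[k]× + (1−cosθ)·[k]×²:
    [+0.93515 +0.33685 -0.10967]
    [-0.30611 +0.92417 +0.22848]
    [+0.17831 -0.18009 +0.96735]
t = (-0.3156, -0.3851, 1.4635) m
M0: Pc = R·M0+t = (-0.37633, -0.26023, +1.42712); u = 803.1·(-0.37633)/1.42712 + 307.2 = 95.4253, v = 452.1·(-0.26023)/1.42712 + 252.0 = 169.5624
M1: Pc = R·M1+t = (-0.18649, -0.32237, +1.46332); u = 803.1·(-0.18649)/1.46332 + 307.2 = 204.8494, v = 452.1·(-0.32237)/1.46332 + 252.0 = 152.4034
M2: Pc = R·M2+t = (-0.25487, -0.50997, +1.49988); u = 803.1·(-0.25487)/1.49988 + 307.2 = 170.7300, v = 452.1·(-0.50997)/1.49988 + 252.0 = 98.2816
M3: Pc = R·M3+t = (-0.44471, -0.44783, +1.46368); u = 803.1·(-0.44471)/1.46368 + 307.2 = 63.1952, v = 452.1·(-0.44783)/1.46368 + 252.0 = 113.6735

c0=(95.43, 169.56) c1=(204.85, 152.40) c2=(170.73, 98.28) c3=(63.20, 113.67)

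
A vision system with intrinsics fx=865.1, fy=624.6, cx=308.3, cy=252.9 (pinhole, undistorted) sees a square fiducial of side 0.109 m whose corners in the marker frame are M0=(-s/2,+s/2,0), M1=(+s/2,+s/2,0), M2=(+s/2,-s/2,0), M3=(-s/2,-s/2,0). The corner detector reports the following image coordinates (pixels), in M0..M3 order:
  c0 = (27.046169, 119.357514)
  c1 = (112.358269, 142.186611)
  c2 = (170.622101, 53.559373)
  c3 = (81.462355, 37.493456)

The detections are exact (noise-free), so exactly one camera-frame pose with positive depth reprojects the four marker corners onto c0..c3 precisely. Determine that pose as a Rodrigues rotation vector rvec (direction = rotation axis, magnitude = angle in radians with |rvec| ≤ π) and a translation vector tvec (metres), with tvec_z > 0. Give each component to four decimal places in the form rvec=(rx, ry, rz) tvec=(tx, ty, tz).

rvec=(-0.1555, 0.5215, 0.4100) tvec=(-0.1758, -0.1898, 0.7173)

Intrinsics K: fx=865.1, fy=624.6, cx=308.3, cy=252.9
Marker side s = 0.109 m; corners in marker frame (Z=0):
  M0 = (-0.0545, +0.0545, 0)
  M1 = (+0.0545, +0.0545, 0)
  M2 = (+0.0545, -0.0545, 0)
  M3 = (-0.0545, -0.0545, 0)
Detected image corners:
  c0 = (27.046169, 119.357514) px
  c1 = (112.358269, 142.186611) px
  c2 = (170.622101, 53.559373) px
  c3 = (81.462355, 37.493456) px
Planar DLT: solve 8×8 A·h = b for H (H[2,2]=1):
  H  [+730.41991 -521.77530 +96.26045]
  H  [+115.30707 +775.83393 +87.63792]
  H  [-0.71486 -0.05703 +1.00000]
B = K⁻¹H; ‖b₁‖=1.394171, ‖b₂‖=1.394171; λ = 2/(‖b₁‖+‖b₂‖) = 0.717272, sign → tz>0 ⇒ λ=+0.717272
r₁ = λ·B[:,0] = (+0.78834,+0.34003,-0.51275); r₂ = λ·B[:,1] = (-0.41804,+0.90751,-0.04091)
r₃ = r₁×r₂ = (+0.45141,+0.24660,+0.85757); SVD([r₁ r₂ r₃]) → R = UVᵀ:
  R  [+0.78834 -0.41804 +0.45141]
  R  [+0.34003 +0.90751 +0.24660]
  R  [-0.51275 -0.04091 +0.85757]
t = (-0.17581, -0.18978, +0.71727) m
tr R = 2.553410; θ = arccos((tr R − 1)/2) = 0.681379 rad = 39.040°
axis k = ((R−Rᵀ)₃₂, (R−Rᵀ)₁₃, (R−Rᵀ)₂₁) / (2 sinθ) = (-0.228228, +0.765369, +0.601765)
rvec = θ·k = (-0.155510, +0.521506, +0.410030)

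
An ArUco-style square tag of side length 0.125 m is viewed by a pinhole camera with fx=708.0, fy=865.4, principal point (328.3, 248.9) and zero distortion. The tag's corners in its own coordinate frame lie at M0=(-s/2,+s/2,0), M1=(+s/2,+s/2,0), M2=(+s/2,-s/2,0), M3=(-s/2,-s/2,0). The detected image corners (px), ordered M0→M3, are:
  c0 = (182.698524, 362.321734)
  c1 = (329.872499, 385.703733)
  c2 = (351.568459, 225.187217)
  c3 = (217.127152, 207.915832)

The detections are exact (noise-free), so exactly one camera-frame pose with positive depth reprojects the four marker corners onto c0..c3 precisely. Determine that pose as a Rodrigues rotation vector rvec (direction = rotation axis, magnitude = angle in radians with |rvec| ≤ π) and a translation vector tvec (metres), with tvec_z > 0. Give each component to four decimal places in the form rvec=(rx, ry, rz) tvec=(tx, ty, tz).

Intrinsics K: fx=708.0, fy=865.4, cx=328.3, cy=248.9
Marker side s = 0.125 m; corners in marker frame (Z=0):
  M0 = (-0.0625, +0.0625, 0)
  M1 = (+0.0625, +0.0625, 0)
  M2 = (+0.0625, -0.0625, 0)
  M3 = (-0.0625, -0.0625, 0)
Detected image corners:
  c0 = (182.698524, 362.321734) px
  c1 = (329.872499, 385.703733) px
  c2 = (351.568459, 225.187217) px
  c3 = (217.127152, 207.915832) px
Planar DLT: solve 8×8 A·h = b for H (H[2,2]=1):
  H  [+1066.81771 -432.12214 +270.05682]
  H  [+98.95418 +1033.30306 +291.38052]
  H  [-0.21163 -0.76558 +1.00000]
B = K⁻¹H; ‖b₁‖=1.628283, ‖b₂‖=1.628283; λ = 2/(‖b₁‖+‖b₂‖) = 0.614144, sign → tz>0 ⇒ λ=+0.614144
r₁ = λ·B[:,0] = (+0.98566,+0.10761,-0.12997); r₂ = λ·B[:,1] = (-0.15682,+0.86853,-0.47018)
r₃ = r₁×r₂ = (+0.06229,+0.48382,+0.87295); SVD([r₁ r₂ r₃]) → R = UVᵀ:
  R  [+0.98566 -0.15682 +0.06229]
  R  [+0.10761 +0.86853 +0.48382]
  R  [-0.12997 -0.47018 +0.87295]
t = (-0.05052, +0.03015, +0.61414) m
tr R = 2.727139; θ = arccos((tr R − 1)/2) = 0.528490 rad = 30.280°
axis k = ((R−Rᵀ)₃₂, (R−Rᵀ)₁₃, (R−Rᵀ)₂₁) / (2 sinθ) = (-0.945994, +0.190645, +0.262202)
rvec = θ·k = (-0.499948, +0.100754, +0.138571)

rvec=(-0.4999, 0.1008, 0.1386) tvec=(-0.0505, 0.0301, 0.6141)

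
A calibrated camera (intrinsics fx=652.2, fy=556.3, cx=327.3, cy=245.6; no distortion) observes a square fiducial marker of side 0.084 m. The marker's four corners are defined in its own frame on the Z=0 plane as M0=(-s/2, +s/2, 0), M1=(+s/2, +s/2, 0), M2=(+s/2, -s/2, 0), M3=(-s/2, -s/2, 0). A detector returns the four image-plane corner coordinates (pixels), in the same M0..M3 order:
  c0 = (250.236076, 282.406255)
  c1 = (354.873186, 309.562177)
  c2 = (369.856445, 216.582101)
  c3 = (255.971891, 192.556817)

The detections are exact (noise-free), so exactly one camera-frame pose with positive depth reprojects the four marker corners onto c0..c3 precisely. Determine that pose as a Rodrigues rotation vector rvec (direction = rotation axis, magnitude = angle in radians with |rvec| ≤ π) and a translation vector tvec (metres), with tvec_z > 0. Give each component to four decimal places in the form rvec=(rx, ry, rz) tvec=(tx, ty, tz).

rvec=(0.4225, 0.3653, 0.1836) tvec=(-0.0149, 0.0050, 0.4568)

Intrinsics K: fx=652.2, fy=556.3, cx=327.3, cy=245.6
Marker side s = 0.084 m; corners in marker frame (Z=0):
  M0 = (-0.0420, +0.0420, 0)
  M1 = (+0.0420, +0.0420, 0)
  M2 = (+0.0420, -0.0420, 0)
  M3 = (-0.0420, -0.0420, 0)
Detected image corners:
  c0 = (250.236076, 282.406255) px
  c1 = (354.873186, 309.562177) px
  c2 = (369.856445, 216.582101) px
  c3 = (255.971891, 192.556817) px
Planar DLT: solve 8×8 A·h = b for H (H[2,2]=1):
  H  [+1091.76836 +168.68624 +305.98735]
  H  [+137.22207 +1323.97335 +251.72770]
  H  [-0.67192 +0.94387 +1.00000]
B = K⁻¹H; ‖b₁‖=2.188949, ‖b₂‖=2.188949; λ = 2/(‖b₁‖+‖b₂‖) = 0.456840, sign → tz>0 ⇒ λ=+0.456840
r₁ = λ·B[:,0] = (+0.91879,+0.24821,-0.30696); r₂ = λ·B[:,1] = (-0.09823,+0.89689,+0.43120)
r₃ = r₁×r₂ = (+0.38234,-0.36602,+0.84844); SVD([r₁ r₂ r₃]) → R = UVᵀ:
  R  [+0.91879 -0.09823 +0.38234]
  R  [+0.24821 +0.89689 -0.36602]
  R  [-0.30696 +0.43120 +0.84844]
t = (-0.01493, +0.00503, +0.45684) m
tr R = 2.664116; θ = arccos((tr R − 1)/2) = 0.587988 rad = 33.689°
axis k = ((R−Rᵀ)₃₂, (R−Rᵀ)₁₃, (R−Rᵀ)₂₁) / (2 sinθ) = (+0.718620, +0.621340, +0.312285)
rvec = θ·k = (+0.422540, +0.365341, +0.183620)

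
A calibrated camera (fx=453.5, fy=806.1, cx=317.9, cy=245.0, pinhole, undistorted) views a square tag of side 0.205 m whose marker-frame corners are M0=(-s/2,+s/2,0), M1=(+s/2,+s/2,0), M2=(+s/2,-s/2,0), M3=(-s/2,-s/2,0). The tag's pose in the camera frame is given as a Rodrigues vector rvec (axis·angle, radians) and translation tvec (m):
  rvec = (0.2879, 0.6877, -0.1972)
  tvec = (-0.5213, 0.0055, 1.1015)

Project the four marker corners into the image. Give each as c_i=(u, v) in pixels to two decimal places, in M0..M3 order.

c0=(99.97, 320.10) c1=(139.16, 316.40) c2=(107.15, 165.84) c3=(70.29, 187.10)

Intrinsics K: fx=453.5, fy=806.1, cx=317.9, cy=245.0
Marker side s = 0.205 m; corners in marker frame (Z=0):
  M0 = (-0.1025, +0.1025, 0)
  M1 = (+0.1025, +0.1025, 0)
  M2 = (+0.1025, -0.1025, 0)
  M3 = (-0.1025, -0.1025, 0)
rvec = (0.2879, 0.6877, -0.1972), |rvec| = θ = 0.77117 rad = 44.185°
Rodrigues: sinθ=0.69698, 1−cosθ=0.28291; R = I + sinθ·[k]× + (1−cosθ)·[k]×²:
    [+0.75652 +0.27241 +0.59453]
    [-0.08404 +0.94207 -0.32471]
    [-0.64854 +0.19569 +0.73559]
t = (-0.5213, 0.0055, 1.1015) m
M0: Pc = R·M0+t = (-0.57092, +0.11068, +1.18803); u = 453.5·(-0.57092)/1.18803 + 317.9 = 99.9660, v = 806.1·(+0.11068)/1.18803 + 245.0 = 320.0959
M1: Pc = R·M1+t = (-0.41583, +0.09345, +1.05508); u = 453.5·(-0.41583)/1.05508 + 317.9 = 139.1644, v = 806.1·(+0.09345)/1.05508 + 245.0 = 316.3957
M2: Pc = R·M2+t = (-0.47168, -0.09968, +1.01497); u = 453.5·(-0.47168)/1.01497 + 317.9 = 107.1480, v = 806.1·(-0.09968)/1.01497 + 245.0 = 165.8355
M3: Pc = R·M3+t = (-0.62677, -0.08245, +1.14792); u = 453.5·(-0.62677)/1.14792 + 317.9 = 70.2879, v = 806.1·(-0.08245)/1.14792 + 245.0 = 187.1027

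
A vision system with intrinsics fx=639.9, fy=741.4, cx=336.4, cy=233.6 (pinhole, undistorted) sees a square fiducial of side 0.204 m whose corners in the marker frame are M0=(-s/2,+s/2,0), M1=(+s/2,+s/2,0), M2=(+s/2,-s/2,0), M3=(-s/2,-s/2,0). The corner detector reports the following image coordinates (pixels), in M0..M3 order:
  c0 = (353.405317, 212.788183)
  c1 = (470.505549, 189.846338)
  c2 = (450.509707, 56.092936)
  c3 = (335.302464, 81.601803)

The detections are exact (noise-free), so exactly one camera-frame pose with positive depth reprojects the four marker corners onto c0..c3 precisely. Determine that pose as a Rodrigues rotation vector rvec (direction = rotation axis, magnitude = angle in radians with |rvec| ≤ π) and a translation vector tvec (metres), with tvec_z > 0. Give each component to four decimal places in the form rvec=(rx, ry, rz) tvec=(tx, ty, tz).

rvec=(-0.0601, 0.1243, -0.1603) tvec=(0.1138, -0.1485, 1.1146)

Intrinsics K: fx=639.9, fy=741.4, cx=336.4, cy=233.6
Marker side s = 0.204 m; corners in marker frame (Z=0):
  M0 = (-0.1020, +0.1020, 0)
  M1 = (+0.1020, +0.1020, 0)
  M2 = (+0.1020, -0.1020, 0)
  M3 = (-0.1020, -0.1020, 0)
Detected image corners:
  c0 = (353.405317, 212.788183) px
  c1 = (470.505549, 189.846338) px
  c2 = (450.509707, 56.092936) px
  c3 = (335.302464, 81.601803) px
Planar DLT: solve 8×8 A·h = b for H (H[2,2]=1):
  H  [+526.52920 +68.20208 +401.73975]
  H  [-133.16581 +640.85974 +134.79196]
  H  [-0.10641 -0.06244 +1.00000]
B = K⁻¹H; ‖b₁‖=0.897163, ‖b₂‖=0.897163; λ = 2/(‖b₁‖+‖b₂‖) = 1.114624, sign → tz>0 ⇒ λ=+1.114624
r₁ = λ·B[:,0] = (+0.97950,-0.16283,-0.11861); r₂ = λ·B[:,1] = (+0.15539,+0.98540,-0.06959)
r₃ = r₁×r₂ = (+0.12821,+0.04974,+0.99050); SVD([r₁ r₂ r₃]) → R = UVᵀ:
  R  [+0.97950 +0.15539 +0.12821]
  R  [-0.16283 +0.98540 +0.04974]
  R  [-0.11861 -0.06959 +0.99050]
t = (+0.11381, -0.14855, +1.11462) m
tr R = 2.955398; θ = arccos((tr R − 1)/2) = 0.211586 rad = 12.123°
axis k = ((R−Rᵀ)₃₂, (R−Rᵀ)₁₃, (R−Rᵀ)₂₁) / (2 sinθ) = (-0.284108, +0.587618, -0.757619)
rvec = θ·k = (-0.060114, +0.124332, -0.160302)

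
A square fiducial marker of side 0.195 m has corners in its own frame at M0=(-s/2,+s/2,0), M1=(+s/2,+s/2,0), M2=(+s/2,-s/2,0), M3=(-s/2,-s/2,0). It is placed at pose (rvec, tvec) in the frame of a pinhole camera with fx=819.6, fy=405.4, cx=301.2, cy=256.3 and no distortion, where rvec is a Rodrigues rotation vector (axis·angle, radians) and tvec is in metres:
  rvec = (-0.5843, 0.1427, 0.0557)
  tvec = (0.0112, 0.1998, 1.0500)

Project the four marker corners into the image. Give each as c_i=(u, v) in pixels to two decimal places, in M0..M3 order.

Intrinsics K: fx=819.6, fy=405.4, cx=301.2, cy=256.3
Marker side s = 0.195 m; corners in marker frame (Z=0):
  M0 = (-0.0975, +0.0975, 0)
  M1 = (+0.0975, +0.0975, 0)
  M2 = (+0.0975, -0.0975, 0)
  M3 = (-0.0975, -0.0975, 0)
rvec = (-0.5843, 0.1427, 0.0557), |rvec| = θ = 0.60405 rad = 34.609°
Rodrigues: sinθ=0.56798, 1−cosθ=0.17696; R = I + sinθ·[k]× + (1−cosθ)·[k]×²:
    [+0.98862 -0.09281 +0.11840]
    [+0.01194 +0.83292 +0.55326]
    [-0.14996 -0.54556 +0.82455]
t = (0.0112, 0.1998, 1.0500) m
M0: Pc = R·M0+t = (-0.09424, +0.27985, +1.01143); u = 819.6·(-0.09424)/1.01143 + 301.2 = 224.8341, v = 405.4·(+0.27985)/1.01143 + 256.3 = 368.4675
M1: Pc = R·M1+t = (+0.09854, +0.28217, +0.98219); u = 819.6·(+0.09854)/0.98219 + 301.2 = 383.4292, v = 405.4·(+0.28217)/0.98219 + 256.3 = 372.7678
M2: Pc = R·M2+t = (+0.11664, +0.11975, +1.08857); u = 819.6·(+0.11664)/1.08857 + 301.2 = 389.0196, v = 405.4·(+0.11975)/1.08857 + 256.3 = 300.8982
M3: Pc = R·M3+t = (-0.07614, +0.11743, +1.11781); u = 819.6·(-0.07614)/1.11781 + 301.2 = 245.3719, v = 405.4·(+0.11743)/1.11781 + 256.3 = 298.8874

c0=(224.83, 368.47) c1=(383.43, 372.77) c2=(389.02, 300.90) c3=(245.37, 298.89)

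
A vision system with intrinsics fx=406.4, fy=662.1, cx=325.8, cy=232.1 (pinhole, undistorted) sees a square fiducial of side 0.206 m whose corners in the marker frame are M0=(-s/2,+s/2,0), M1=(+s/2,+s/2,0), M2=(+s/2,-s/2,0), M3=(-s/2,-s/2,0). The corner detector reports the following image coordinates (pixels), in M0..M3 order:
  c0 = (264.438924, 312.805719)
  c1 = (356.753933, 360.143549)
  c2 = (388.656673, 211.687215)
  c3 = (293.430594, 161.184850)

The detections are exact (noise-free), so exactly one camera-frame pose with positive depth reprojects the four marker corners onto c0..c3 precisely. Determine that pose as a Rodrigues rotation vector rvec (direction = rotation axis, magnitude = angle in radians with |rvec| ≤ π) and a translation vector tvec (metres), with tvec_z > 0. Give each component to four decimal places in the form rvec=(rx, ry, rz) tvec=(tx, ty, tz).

Intrinsics K: fx=406.4, fy=662.1, cx=325.8, cy=232.1
Marker side s = 0.206 m; corners in marker frame (Z=0):
  M0 = (-0.1030, +0.1030, 0)
  M1 = (+0.1030, +0.1030, 0)
  M2 = (+0.1030, -0.1030, 0)
  M3 = (-0.1030, -0.1030, 0)
Detected image corners:
  c0 = (264.438924, 312.805719) px
  c1 = (356.753933, 360.143549) px
  c2 = (388.656673, 211.687215) px
  c3 = (293.430594, 161.184850) px
Planar DLT: solve 8×8 A·h = b for H (H[2,2]=1):
  H  [+470.76454 -93.64115 +325.79174]
  H  [+249.93412 +771.79427 +262.86193]
  H  [+0.04815 +0.16634 +1.00000]
B = K⁻¹H; ‖b₁‖=1.177393, ‖b₂‖=1.177393; λ = 2/(‖b₁‖+‖b₂‖) = 0.849334, sign → tz>0 ⇒ λ=+0.849334
r₁ = λ·B[:,0] = (+0.95106,+0.30628,+0.04090); r₂ = λ·B[:,1] = (-0.30896,+0.94052,+0.14128)
r₃ = r₁×r₂ = (+0.00480,-0.14700,+0.98913); SVD([r₁ r₂ r₃]) → R = UVᵀ:
  R  [+0.95106 -0.30896 +0.00480]
  R  [+0.30628 +0.94052 -0.14700]
  R  [+0.04090 +0.14128 +0.98913]
t = (-0.00002, +0.03946, +0.84933) m
tr R = 2.880714; θ = arccos((tr R − 1)/2) = 0.347119 rad = 19.888°
axis k = ((R−Rᵀ)₃₂, (R−Rᵀ)₁₃, (R−Rᵀ)₂₁) / (2 sinθ) = (+0.423694, -0.053047, +0.904251)
rvec = θ·k = (+0.147072, -0.018414, +0.313882)

rvec=(0.1471, -0.0184, 0.3139) tvec=(-0.0000, 0.0395, 0.8493)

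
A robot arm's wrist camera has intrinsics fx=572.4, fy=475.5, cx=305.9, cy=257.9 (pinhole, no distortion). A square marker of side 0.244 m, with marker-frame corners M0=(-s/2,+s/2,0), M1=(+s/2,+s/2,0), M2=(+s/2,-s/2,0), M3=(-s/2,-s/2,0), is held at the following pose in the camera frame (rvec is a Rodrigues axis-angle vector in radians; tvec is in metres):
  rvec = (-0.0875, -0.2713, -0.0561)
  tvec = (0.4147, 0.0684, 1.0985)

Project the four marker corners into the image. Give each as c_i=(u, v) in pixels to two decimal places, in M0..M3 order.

Intrinsics K: fx=572.4, fy=475.5, cx=305.9, cy=257.9
Marker side s = 0.244 m; corners in marker frame (Z=0):
  M0 = (-0.1220, +0.1220, 0)
  M1 = (+0.1220, +0.1220, 0)
  M2 = (+0.1220, -0.1220, 0)
  M3 = (-0.1220, -0.1220, 0)
rvec = (-0.0875, -0.2713, -0.0561), |rvec| = θ = 0.29053 rad = 16.646°
Rodrigues: sinθ=0.28646, 1−cosθ=0.04191; R = I + sinθ·[k]× + (1−cosθ)·[k]×²:
    [+0.96189 +0.06710 -0.26506]
    [-0.04353 +0.99464 +0.09383]
    [+0.26994 -0.07872 +0.95966]
t = (0.4147, 0.0684, 1.0985) m
M0: Pc = R·M0+t = (+0.30554, +0.19506, +1.05596); u = 572.4·(+0.30554)/1.05596 + 305.9 = 471.5196, v = 475.5·(+0.19506)/1.05596 + 257.9 = 345.7336
M1: Pc = R·M1+t = (+0.54024, +0.18444, +1.12183); u = 572.4·(+0.54024)/1.12183 + 305.9 = 581.5498, v = 475.5·(+0.18444)/1.12183 + 257.9 = 336.0750
M2: Pc = R·M2+t = (+0.52386, -0.05826, +1.14104); u = 572.4·(+0.52386)/1.14104 + 305.9 = 568.6965, v = 475.5·(-0.05826)/1.14104 + 257.9 = 233.6232
M3: Pc = R·M3+t = (+0.28916, -0.04764, +1.07517); u = 572.4·(+0.28916)/1.07517 + 305.9 = 459.8445, v = 475.5·(-0.04764)/1.07517 + 257.9 = 236.8331

c0=(471.52, 345.73) c1=(581.55, 336.07) c2=(568.70, 233.62) c3=(459.84, 236.83)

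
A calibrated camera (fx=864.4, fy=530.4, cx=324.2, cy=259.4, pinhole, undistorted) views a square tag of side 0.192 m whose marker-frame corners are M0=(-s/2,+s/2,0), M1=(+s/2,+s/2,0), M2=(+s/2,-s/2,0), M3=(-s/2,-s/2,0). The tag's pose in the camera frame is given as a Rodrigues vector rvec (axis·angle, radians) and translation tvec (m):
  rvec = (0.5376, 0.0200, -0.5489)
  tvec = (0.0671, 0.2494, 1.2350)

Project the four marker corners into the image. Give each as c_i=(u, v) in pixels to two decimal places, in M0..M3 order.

c0=(346.22, 408.98) c1=(459.03, 373.05) c2=(398.71, 319.60) c3=(278.78, 359.63)

Intrinsics K: fx=864.4, fy=530.4, cx=324.2, cy=259.4
Marker side s = 0.192 m; corners in marker frame (Z=0):
  M0 = (-0.0960, +0.0960, 0)
  M1 = (+0.0960, +0.0960, 0)
  M2 = (+0.0960, -0.0960, 0)
  M3 = (-0.0960, -0.0960, 0)
rvec = (0.5376, 0.0200, -0.5489), |rvec| = θ = 0.76857 rad = 44.036°
Rodrigues: sinθ=0.69511, 1−cosθ=0.28110; R = I + sinθ·[k]× + (1−cosθ)·[k]×²:
    [+0.85644 +0.50155 -0.12233]
    [-0.49132 +0.71909 -0.49144]
    [-0.15851 +0.48099 +0.86228]
t = (0.0671, 0.2494, 1.2350) m
M0: Pc = R·M0+t = (+0.03303, +0.36560, +1.29639); u = 864.4·(+0.03303)/1.29639 + 324.2 = 346.2243, v = 530.4·(+0.36560)/1.29639 + 259.4 = 408.9797
M1: Pc = R·M1+t = (+0.19747, +0.27127, +1.26596); u = 864.4·(+0.19747)/1.26596 + 324.2 = 459.0308, v = 530.4·(+0.27127)/1.26596 + 259.4 = 373.0529
M2: Pc = R·M2+t = (+0.10117, +0.13320, +1.17361); u = 864.4·(+0.10117)/1.17361 + 324.2 = 398.7142, v = 530.4·(+0.13320)/1.17361 + 259.4 = 319.5986
M3: Pc = R·M3+t = (-0.06327, +0.22753, +1.20404); u = 864.4·(-0.06327)/1.20404 + 324.2 = 278.7799, v = 530.4·(+0.22753)/1.20404 + 259.4 = 359.6322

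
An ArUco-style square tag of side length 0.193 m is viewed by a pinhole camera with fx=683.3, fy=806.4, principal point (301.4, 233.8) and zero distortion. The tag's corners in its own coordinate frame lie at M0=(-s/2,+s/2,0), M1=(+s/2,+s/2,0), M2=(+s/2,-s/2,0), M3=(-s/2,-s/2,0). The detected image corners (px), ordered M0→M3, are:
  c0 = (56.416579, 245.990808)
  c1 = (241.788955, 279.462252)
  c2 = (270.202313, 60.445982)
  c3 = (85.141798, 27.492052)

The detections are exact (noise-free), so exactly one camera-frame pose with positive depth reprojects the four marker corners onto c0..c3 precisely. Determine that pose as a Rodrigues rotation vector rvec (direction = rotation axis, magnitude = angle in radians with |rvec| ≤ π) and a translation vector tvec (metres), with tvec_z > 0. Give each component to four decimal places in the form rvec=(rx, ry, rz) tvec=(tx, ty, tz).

rvec=(-0.0078, 0.0069, 0.1513) tvec=(-0.1420, -0.0702, 0.7028)

Intrinsics K: fx=683.3, fy=806.4, cx=301.4, cy=233.8
Marker side s = 0.193 m; corners in marker frame (Z=0):
  M0 = (-0.0965, +0.0965, 0)
  M1 = (+0.0965, +0.0965, 0)
  M2 = (+0.0965, -0.0965, 0)
  M3 = (-0.0965, -0.0965, 0)
Detected image corners:
  c0 = (56.416579, 245.990808) px
  c1 = (241.788955, 279.462252) px
  c2 = (270.202313, 60.445982) px
  c3 = (85.141798, 27.492052) px
Planar DLT: solve 8×8 A·h = b for H (H[2,2]=1):
  H  [+957.92446 -149.72288 +163.30624]
  H  [+170.44694 +1131.86672 +153.22118]
  H  [-0.01068 -0.01037 +1.00000]
B = K⁻¹H; ‖b₁‖=1.422917, ‖b₂‖=1.422917; λ = 2/(‖b₁‖+‖b₂‖) = 0.702782, sign → tz>0 ⇒ λ=+0.702782
r₁ = λ·B[:,0] = (+0.98855,+0.15072,-0.00751); r₂ = λ·B[:,1] = (-0.15078,+0.98854,-0.00729)
r₃ = r₁×r₂ = (+0.00632,+0.00834,+0.99995); SVD([r₁ r₂ r₃]) → R = UVᵀ:
  R  [+0.98855 -0.15078 +0.00632]
  R  [+0.15072 +0.98854 +0.00834]
  R  [-0.00751 -0.00729 +0.99995]
t = (-0.14203, -0.07022, +0.70278) m
tr R = 2.977034; θ = arccos((tr R − 1)/2) = 0.151691 rad = 8.691°
axis k = ((R−Rᵀ)₃₂, (R−Rᵀ)₁₃, (R−Rᵀ)₂₁) / (2 sinθ) = (-0.051707, +0.045764, +0.997613)
rvec = θ·k = (-0.007844, +0.006942, +0.151329)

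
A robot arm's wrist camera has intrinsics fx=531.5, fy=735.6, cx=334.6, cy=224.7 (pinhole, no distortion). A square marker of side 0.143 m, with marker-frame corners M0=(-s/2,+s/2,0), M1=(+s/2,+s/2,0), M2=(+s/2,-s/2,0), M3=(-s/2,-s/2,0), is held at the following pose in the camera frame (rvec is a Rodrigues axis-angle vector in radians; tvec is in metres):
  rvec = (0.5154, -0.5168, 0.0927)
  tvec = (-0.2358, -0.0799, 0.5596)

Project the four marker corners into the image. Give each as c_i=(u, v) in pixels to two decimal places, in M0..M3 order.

Intrinsics K: fx=531.5, fy=735.6, cx=334.6, cy=224.7
Marker side s = 0.143 m; corners in marker frame (Z=0):
  M0 = (-0.0715, +0.0715, 0)
  M1 = (+0.0715, +0.0715, 0)
  M2 = (+0.0715, -0.0715, 0)
  M3 = (-0.0715, -0.0715, 0)
rvec = (0.5154, -0.5168, 0.0927), |rvec| = θ = 0.73574 rad = 42.155°
Rodrigues: sinθ=0.67114, 1−cosθ=0.25867; R = I + sinθ·[k]× + (1−cosθ)·[k]×²:
    [+0.86827 -0.21184 -0.44859]
    [-0.04272 +0.86896 -0.49304]
    [+0.49425 +0.44725 +0.74544]
t = (-0.2358, -0.0799, 0.5596) m
M0: Pc = R·M0+t = (-0.31303, -0.01471, +0.55624); u = 531.5·(-0.31303)/0.55624 + 334.6 = 35.4946, v = 735.6·(-0.01471)/0.55624 + 224.7 = 205.2401
M1: Pc = R·M1+t = (-0.18887, -0.02082, +0.62692); u = 531.5·(-0.18887)/0.62692 + 334.6 = 174.4802, v = 735.6·(-0.02082)/0.62692 + 224.7 = 200.2662
M2: Pc = R·M2+t = (-0.15857, -0.14509, +0.56296); u = 531.5·(-0.15857)/0.56296 + 334.6 = 184.8894, v = 735.6·(-0.14509)/0.56296 + 224.7 = 35.1227
M3: Pc = R·M3+t = (-0.28273, -0.13898, +0.49228); u = 531.5·(-0.28273)/0.49228 + 334.6 = 29.3414, v = 735.6·(-0.13898)/0.49228 + 224.7 = 17.0329

c0=(35.49, 205.24) c1=(174.48, 200.27) c2=(184.89, 35.12) c3=(29.34, 17.03)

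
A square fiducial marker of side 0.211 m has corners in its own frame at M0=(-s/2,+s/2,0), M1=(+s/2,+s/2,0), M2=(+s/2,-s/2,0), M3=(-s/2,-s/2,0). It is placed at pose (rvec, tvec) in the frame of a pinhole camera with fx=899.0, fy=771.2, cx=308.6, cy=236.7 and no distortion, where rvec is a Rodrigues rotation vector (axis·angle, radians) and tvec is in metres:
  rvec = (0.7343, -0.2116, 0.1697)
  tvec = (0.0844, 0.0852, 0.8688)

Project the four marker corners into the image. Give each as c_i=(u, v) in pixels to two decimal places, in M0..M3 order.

Intrinsics K: fx=899.0, fy=771.2, cx=308.6, cy=236.7
Marker side s = 0.211 m; corners in marker frame (Z=0):
  M0 = (-0.1055, +0.1055, 0)
  M1 = (+0.1055, +0.1055, 0)
  M2 = (+0.1055, -0.1055, 0)
  M3 = (-0.1055, -0.1055, 0)
rvec = (0.7343, -0.2116, 0.1697), |rvec| = θ = 0.78280 rad = 44.851°
Rodrigues: sinθ=0.70526, 1−cosθ=0.29106; R = I + sinθ·[k]× + (1−cosθ)·[k]×²:
    [+0.96505 -0.22669 -0.13145]
    [+0.07909 +0.73021 -0.67863]
    [+0.24983 +0.64452 +0.72262]
t = (0.0844, 0.0852, 0.8688) m
M0: Pc = R·M0+t = (-0.04133, +0.15389, +0.91044); u = 899.0·(-0.04133)/0.91044 + 308.6 = 267.7898, v = 771.2·(+0.15389)/0.91044 + 236.7 = 367.0574
M1: Pc = R·M1+t = (+0.16230, +0.17058, +0.96315); u = 899.0·(+0.16230)/0.96315 + 308.6 = 460.0867, v = 771.2·(+0.17058)/0.96315 + 236.7 = 373.2850
M2: Pc = R·M2+t = (+0.21013, +0.01651, +0.82716); u = 899.0·(+0.21013)/0.82716 + 308.6 = 536.9793, v = 771.2·(+0.01651)/0.82716 + 236.7 = 252.0899
M3: Pc = R·M3+t = (+0.00650, -0.00018, +0.77445); u = 899.0·(+0.00650)/0.77445 + 308.6 = 316.1489, v = 771.2·(-0.00018)/0.77445 + 236.7 = 236.5194

c0=(267.79, 367.06) c1=(460.09, 373.29) c2=(536.98, 252.09) c3=(316.15, 236.52)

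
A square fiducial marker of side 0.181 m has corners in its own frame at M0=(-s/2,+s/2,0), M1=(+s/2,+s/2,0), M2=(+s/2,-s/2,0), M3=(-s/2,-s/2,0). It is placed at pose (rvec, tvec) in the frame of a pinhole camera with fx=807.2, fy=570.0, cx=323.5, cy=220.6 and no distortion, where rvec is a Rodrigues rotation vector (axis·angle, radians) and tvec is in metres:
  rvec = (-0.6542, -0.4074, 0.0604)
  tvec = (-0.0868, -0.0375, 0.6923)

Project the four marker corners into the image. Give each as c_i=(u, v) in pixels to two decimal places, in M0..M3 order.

Intrinsics K: fx=807.2, fy=570.0, cx=323.5, cy=220.6
Marker side s = 0.181 m; corners in marker frame (Z=0):
  M0 = (-0.0905, +0.0905, 0)
  M1 = (+0.0905, +0.0905, 0)
  M2 = (+0.0905, -0.0905, 0)
  M3 = (-0.0905, -0.0905, 0)
rvec = (-0.6542, -0.4074, 0.0604), |rvec| = θ = 0.77305 rad = 44.292°
Rodrigues: sinθ=0.69832, 1−cosθ=0.28421; R = I + sinθ·[k]× + (1−cosθ)·[k]×²:
    [+0.91933 +0.07219 -0.38681]
    [+0.18132 +0.79472 +0.57926]
    [+0.34923 -0.60266 +0.71752]
t = (-0.0868, -0.0375, 0.6923) m
M0: Pc = R·M0+t = (-0.16347, +0.01801, +0.60615); u = 807.2·(-0.16347)/0.60615 + 323.5 = 105.8168, v = 570.0·(+0.01801)/0.60615 + 220.6 = 237.5389
M1: Pc = R·M1+t = (+0.00293, +0.05083, +0.66936); u = 807.2·(+0.00293)/0.66936 + 323.5 = 327.0367, v = 570.0·(+0.05083)/0.66936 + 220.6 = 263.8858
M2: Pc = R·M2+t = (-0.01013, -0.09301, +0.77845); u = 807.2·(-0.01013)/0.77845 + 323.5 = 312.9914, v = 570.0·(-0.09301)/0.77845 + 220.6 = 152.4931
M3: Pc = R·M3+t = (-0.17653, -0.12583, +0.71524); u = 807.2·(-0.17653)/0.71524 + 323.5 = 124.2689, v = 570.0·(-0.12583)/0.71524 + 220.6 = 120.3199

c0=(105.82, 237.54) c1=(327.04, 263.89) c2=(312.99, 152.49) c3=(124.27, 120.32)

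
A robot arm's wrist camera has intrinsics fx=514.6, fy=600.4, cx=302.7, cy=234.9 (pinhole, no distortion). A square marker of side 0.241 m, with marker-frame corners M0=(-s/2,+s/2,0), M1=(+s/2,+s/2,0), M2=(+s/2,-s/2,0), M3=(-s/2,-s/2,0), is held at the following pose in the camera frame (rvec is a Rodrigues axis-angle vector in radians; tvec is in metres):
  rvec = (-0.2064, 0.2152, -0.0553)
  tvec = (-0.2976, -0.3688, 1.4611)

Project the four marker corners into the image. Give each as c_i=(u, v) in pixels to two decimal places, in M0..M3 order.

Intrinsics K: fx=514.6, fy=600.4, cx=302.7, cy=234.9
Marker side s = 0.241 m; corners in marker frame (Z=0):
  M0 = (-0.1205, +0.1205, 0)
  M1 = (+0.1205, +0.1205, 0)
  M2 = (+0.1205, -0.1205, 0)
  M3 = (-0.1205, -0.1205, 0)
rvec = (-0.2064, 0.2152, -0.0553), |rvec| = θ = 0.30327 rad = 17.376°
Rodrigues: sinθ=0.29864, 1−cosθ=0.04563; R = I + sinθ·[k]× + (1−cosθ)·[k]×²:
    [+0.97550 +0.03242 +0.21758]
    [-0.07650 +0.97734 +0.19735]
    [-0.20625 -0.20916 +0.95588]
t = (-0.2976, -0.3688, 1.4611) m
M0: Pc = R·M0+t = (-0.41124, -0.24181, +1.46075); u = 514.6·(-0.41124)/1.46075 + 302.7 = 157.8257, v = 600.4·(-0.24181)/1.46075 + 234.9 = 135.5099
M1: Pc = R·M1+t = (-0.17615, -0.26025, +1.41104); u = 514.6·(-0.17615)/1.41104 + 302.7 = 238.4607, v = 600.4·(-0.26025)/1.41104 + 234.9 = 124.1644
M2: Pc = R·M2+t = (-0.18396, -0.49579, +1.46145); u = 514.6·(-0.18396)/1.46145 + 302.7 = 237.9254, v = 600.4·(-0.49579)/1.46145 + 234.9 = 31.2180
M3: Pc = R·M3+t = (-0.41905, -0.47735, +1.51116); u = 514.6·(-0.41905)/1.51116 + 302.7 = 159.9978, v = 600.4·(-0.47735)/1.51116 + 234.9 = 45.2424

c0=(157.83, 135.51) c1=(238.46, 124.16) c2=(237.93, 31.22) c3=(160.00, 45.24)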